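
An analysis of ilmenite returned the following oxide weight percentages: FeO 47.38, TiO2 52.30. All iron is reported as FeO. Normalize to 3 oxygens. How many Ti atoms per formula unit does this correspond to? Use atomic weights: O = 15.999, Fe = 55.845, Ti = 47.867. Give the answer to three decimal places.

0.998 Ti apfu

47.38 wt% FeO ÷ 71.844 g/mol = 0.65948 mol, giving 0.65948 Fe and 0.65948 O.
52.30 wt% TiO2 ÷ 79.865 g/mol = 0.65486 mol, giving 0.65486 Ti and 1.30972 O.
Oxygen sums to 1.96920; scaling by 3/1.96920 = 1.52346 puts the formula on 3 O.
Ti: 0.65486 × 1.52346 = 0.998 atoms per formula unit.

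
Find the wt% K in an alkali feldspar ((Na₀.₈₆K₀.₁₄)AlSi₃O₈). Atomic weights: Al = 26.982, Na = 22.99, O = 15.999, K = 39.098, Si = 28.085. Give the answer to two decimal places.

Formula mass = 0.86·22.99 + 0.14·39.098 + 1·26.982 + 3·28.085 + 8·15.999 = 264.474 g/mol, of which 5.474 g is K.
So K makes up 5.474/264.474 = 0.0207 of the mass, i.e. 2.07%.

2.07 mass %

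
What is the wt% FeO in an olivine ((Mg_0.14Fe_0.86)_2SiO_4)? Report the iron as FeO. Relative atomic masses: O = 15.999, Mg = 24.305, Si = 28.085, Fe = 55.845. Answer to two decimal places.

Formula mass = 194.940 g/mol.
1.72 Fe → 1.7200 mol FeO per formula unit; M(FeO) = 71.844, so FeO mass = 123.572 g.
123.572/194.940 × 100 = 63.39 wt%.

63.39 wt%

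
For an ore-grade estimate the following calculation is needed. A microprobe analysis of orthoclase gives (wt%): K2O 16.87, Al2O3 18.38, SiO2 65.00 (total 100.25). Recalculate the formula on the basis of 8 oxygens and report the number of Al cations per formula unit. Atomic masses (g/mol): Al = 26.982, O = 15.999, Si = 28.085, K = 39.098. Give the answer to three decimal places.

K2O (M=94.195): mol = 0.17910; K = 0.35820, O = 0.17910.
Al2O3 (M=101.961): mol = 0.18027; Al = 0.36054, O = 0.54081.
SiO2 (M=60.083): mol = 1.08184; Si = 1.08184, O = 2.16368.
ΣO = 2.88359; factor = 8/ΣO = 2.77432.
Al apfu = 0.36054 × 2.77432 = 1.000.

1.000 Al apfu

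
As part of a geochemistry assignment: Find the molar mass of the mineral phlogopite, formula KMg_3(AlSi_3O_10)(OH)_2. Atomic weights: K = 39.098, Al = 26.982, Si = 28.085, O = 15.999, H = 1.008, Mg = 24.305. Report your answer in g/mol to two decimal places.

The formula mass is the sum 1*39.098 + 3*24.305 + 1*26.982 + 3*28.085 + 12*15.999 + 2*1.008.

417.25 g/mol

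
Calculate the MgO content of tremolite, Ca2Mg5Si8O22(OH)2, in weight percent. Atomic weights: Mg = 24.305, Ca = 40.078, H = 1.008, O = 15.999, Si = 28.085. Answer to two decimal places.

24.81 wt%

M(Ca2Mg5Si8O22(OH)2) = 812.353 g/mol; M(MgO) = 40.304 g/mol.
Moles MgO per formula unit = 5 Mg ÷ 1 = 5.0000.
MgO fraction = (5.0000 × 40.304) / 812.353 = 201.520/812.353 = 0.2481.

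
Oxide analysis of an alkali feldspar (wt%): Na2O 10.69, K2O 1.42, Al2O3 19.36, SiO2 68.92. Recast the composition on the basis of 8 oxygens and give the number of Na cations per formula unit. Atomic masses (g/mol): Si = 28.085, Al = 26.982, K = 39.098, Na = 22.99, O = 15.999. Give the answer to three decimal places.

0.904 Na apfu

Na2O (M=61.979): mol = 0.17248; Na = 0.34496, O = 0.17248.
K2O (M=94.195): mol = 0.01508; K = 0.03016, O = 0.01508.
Al2O3 (M=101.961): mol = 0.18988; Al = 0.37976, O = 0.56964.
SiO2 (M=60.083): mol = 1.14708; Si = 1.14708, O = 2.29416.
ΣO = 3.05136; factor = 8/ΣO = 2.62178.
Na apfu = 0.34496 × 2.62178 = 0.904.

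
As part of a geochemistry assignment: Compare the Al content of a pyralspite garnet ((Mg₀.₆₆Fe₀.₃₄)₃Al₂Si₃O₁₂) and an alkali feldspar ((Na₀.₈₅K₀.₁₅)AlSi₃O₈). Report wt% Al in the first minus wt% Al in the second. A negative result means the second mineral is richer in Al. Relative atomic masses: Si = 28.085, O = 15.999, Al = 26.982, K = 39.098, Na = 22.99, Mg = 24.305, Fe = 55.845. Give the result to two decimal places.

2.20 percentage points

First mineral: 53.964 g Al in 435.293 g formula = 12.40 wt% Al.
Second mineral: 26.982 g Al in 264.635 g formula = 10.20 wt% Al.
12.40% − 10.20% gives a difference of 2.20 percentage points.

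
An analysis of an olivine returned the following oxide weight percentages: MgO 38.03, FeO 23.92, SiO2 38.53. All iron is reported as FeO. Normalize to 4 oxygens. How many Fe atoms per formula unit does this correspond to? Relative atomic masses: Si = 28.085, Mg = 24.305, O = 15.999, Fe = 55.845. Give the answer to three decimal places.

MgO: 38.03/40.304 = 0.94358 mol → 0.94358 mol Mg, 0.94358 mol O.
FeO: 23.92/71.844 = 0.33294 mol → 0.33294 mol Fe, 0.33294 mol O.
SiO2: 38.53/60.083 = 0.64128 mol → 0.64128 mol Si, 1.28256 mol O.
Total oxygen = 2.55908 mol. Normalization factor = 4/2.55908 = 1.56306.
Fe per 4 O = 0.33294 × 1.56306 = 0.520.

0.520 Fe apfu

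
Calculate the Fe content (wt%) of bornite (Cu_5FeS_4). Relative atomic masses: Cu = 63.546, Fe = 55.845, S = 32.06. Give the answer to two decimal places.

Formula mass = 5*63.546 + 1*55.845 + 4*32.06 = 501.815 g/mol, of which 55.845 g is Fe.
So Fe makes up 55.845/501.815 = 0.1113 of the mass, i.e. 11.13%.

11.13 wt%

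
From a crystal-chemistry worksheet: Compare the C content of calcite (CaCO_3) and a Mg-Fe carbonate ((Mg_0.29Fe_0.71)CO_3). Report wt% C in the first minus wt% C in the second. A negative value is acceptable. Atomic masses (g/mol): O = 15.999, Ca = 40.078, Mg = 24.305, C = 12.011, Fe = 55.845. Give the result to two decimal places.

0.74 percentage points

C in CaCO_3: molar mass 100.086 g/mol; 1×12.011 = 12.011 g → 12.00 wt%.
C in (Mg_0.29Fe_0.71)CO_3: molar mass 106.706 g/mol; 1×12.011 = 12.011 g → 11.26 wt%.
Difference = 12.00 − 11.26 = 0.74 percentage points.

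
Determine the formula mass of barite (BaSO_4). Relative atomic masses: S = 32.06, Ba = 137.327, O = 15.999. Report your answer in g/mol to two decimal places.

M = 1(137.327) + 1(32.06) + 4(15.999)

233.38 g/mol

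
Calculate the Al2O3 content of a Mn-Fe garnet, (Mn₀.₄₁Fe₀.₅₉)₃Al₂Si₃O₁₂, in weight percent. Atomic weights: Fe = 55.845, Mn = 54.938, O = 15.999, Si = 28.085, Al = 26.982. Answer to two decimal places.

20.53 wt%

M((Mn₀.₄₁Fe₀.₅₉)₃Al₂Si₃O₁₂) = 496.626 g/mol; M(Al2O3) = 101.961 g/mol.
Moles Al2O3 per formula unit = 2 Al ÷ 2 = 1.0000.
Al2O3 fraction = (1.0000 × 101.961) / 496.626 = 101.961/496.626 = 0.2053.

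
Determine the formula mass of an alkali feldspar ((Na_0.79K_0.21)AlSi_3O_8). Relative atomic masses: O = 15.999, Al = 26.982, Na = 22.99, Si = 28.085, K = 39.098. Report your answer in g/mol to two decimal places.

265.60 g/mol

Na: 0.79 × 22.99 = 18.1621
K: 0.21 × 39.098 = 8.2106
Al: 1 × 26.982 = 26.9820
Si: 3 × 28.085 = 84.2550
O: 8 × 15.999 = 127.9920
Summing the contributions gives the formula mass.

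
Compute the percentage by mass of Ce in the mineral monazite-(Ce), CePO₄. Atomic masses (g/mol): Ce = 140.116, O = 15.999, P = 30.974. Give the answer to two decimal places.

Molar mass of CePO₄: 1*140.116 + 1*30.974 + 4*15.999 = 235.086 g/mol.
Mass of Ce per formula unit: 1 × 140.116 = 140.116 g.
Weight fraction Ce = 140.116 / 235.086 = 0.5960.

59.60 mass %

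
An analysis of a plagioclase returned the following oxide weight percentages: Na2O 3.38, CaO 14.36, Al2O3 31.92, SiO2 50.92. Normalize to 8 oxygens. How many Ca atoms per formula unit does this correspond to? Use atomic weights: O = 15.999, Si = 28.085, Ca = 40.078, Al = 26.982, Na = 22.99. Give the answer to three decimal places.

0.696 Ca apfu

Na2O (M=61.979): mol = 0.05453; Na = 0.10906, O = 0.05453.
CaO (M=56.077): mol = 0.25608; Ca = 0.25608, O = 0.25608.
Al2O3 (M=101.961): mol = 0.31306; Al = 0.62612, O = 0.93918.
SiO2 (M=60.083): mol = 0.84749; Si = 0.84749, O = 1.69498.
ΣO = 2.94477; factor = 8/ΣO = 2.71668.
Ca apfu = 0.25608 × 2.71668 = 0.696.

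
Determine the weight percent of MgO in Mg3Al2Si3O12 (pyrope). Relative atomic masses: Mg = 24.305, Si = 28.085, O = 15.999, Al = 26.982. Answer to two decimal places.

Formula mass = 403.122 g/mol.
3 Mg → 3.0000 mol MgO per formula unit; M(MgO) = 40.304, so MgO mass = 120.912 g.
120.912/403.122 × 100 = 29.99 wt%.

29.99 wt%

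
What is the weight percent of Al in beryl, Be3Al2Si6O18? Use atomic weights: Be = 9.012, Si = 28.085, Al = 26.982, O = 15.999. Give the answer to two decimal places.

Molar mass of Be3Al2Si6O18: 3·9.012 + 2·26.982 + 6·28.085 + 18·15.999 = 537.492 g/mol.
Mass of Al per formula unit: 2 × 26.982 = 53.964 g.
Weight fraction Al = 53.964 / 537.492 = 0.1004.

10.04 weight percent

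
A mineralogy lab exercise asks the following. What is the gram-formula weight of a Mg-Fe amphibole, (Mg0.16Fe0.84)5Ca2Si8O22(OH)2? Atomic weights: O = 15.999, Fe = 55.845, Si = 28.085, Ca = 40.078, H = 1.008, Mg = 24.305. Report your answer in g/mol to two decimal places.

944.82 g/mol

M = 0.80(24.305) + 4.20(55.845) + 2(40.078) + 8(28.085) + 24(15.999) + 2(1.008)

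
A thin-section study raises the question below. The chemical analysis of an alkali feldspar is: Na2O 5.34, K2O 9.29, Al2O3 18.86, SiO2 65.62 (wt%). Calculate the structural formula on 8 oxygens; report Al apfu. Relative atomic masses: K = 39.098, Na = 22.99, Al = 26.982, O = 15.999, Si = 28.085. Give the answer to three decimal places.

1.012 Al apfu

5.34 wt% Na2O ÷ 61.979 g/mol = 0.08616 mol, giving 0.17232 Na and 0.08616 O.
9.29 wt% K2O ÷ 94.195 g/mol = 0.09863 mol, giving 0.19726 K and 0.09863 O.
18.86 wt% Al2O3 ÷ 101.961 g/mol = 0.18497 mol, giving 0.36994 Al and 0.55491 O.
65.62 wt% SiO2 ÷ 60.083 g/mol = 1.09216 mol, giving 1.09216 Si and 2.18432 O.
Oxygen sums to 2.92402; scaling by 8/2.92402 = 2.73596 puts the formula on 8 O.
Al: 0.36994 × 2.73596 = 1.012 atoms per formula unit.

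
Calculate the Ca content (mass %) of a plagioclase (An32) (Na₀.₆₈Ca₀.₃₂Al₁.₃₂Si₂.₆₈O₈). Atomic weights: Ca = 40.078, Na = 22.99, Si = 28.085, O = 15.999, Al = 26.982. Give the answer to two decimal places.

4.80 mass %

M(Na₀.₆₈Ca₀.₃₂Al₁.₃₂Si₂.₆₈O₈) = 267.334 g/mol.
Ca contributes 0.32 × 40.078 = 12.825 g per mole.
12.825/267.334 = 0.0480 → 4.80%.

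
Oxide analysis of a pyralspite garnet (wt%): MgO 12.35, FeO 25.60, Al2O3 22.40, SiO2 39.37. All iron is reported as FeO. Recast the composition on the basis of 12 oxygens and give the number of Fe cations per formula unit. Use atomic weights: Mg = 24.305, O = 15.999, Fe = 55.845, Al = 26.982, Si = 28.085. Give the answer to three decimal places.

1.624 Fe apfu

MgO (M=40.304): mol = 0.30642; Mg = 0.30642, O = 0.30642.
FeO (M=71.844): mol = 0.35633; Fe = 0.35633, O = 0.35633.
Al2O3 (M=101.961): mol = 0.21969; Al = 0.43938, O = 0.65907.
SiO2 (M=60.083): mol = 0.65526; Si = 0.65526, O = 1.31052.
ΣO = 2.63234; factor = 12/ΣO = 4.55868.
Fe apfu = 0.35633 × 4.55868 = 1.624.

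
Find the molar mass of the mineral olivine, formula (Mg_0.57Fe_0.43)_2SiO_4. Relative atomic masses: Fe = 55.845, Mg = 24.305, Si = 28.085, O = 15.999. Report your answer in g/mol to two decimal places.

167.82 g/mol

Mg: 1.14 × 24.305 = 27.7077
Fe: 0.86 × 55.845 = 48.0267
Si: 1 × 28.085 = 28.0850
O: 4 × 15.999 = 63.9960
Summing the contributions gives the formula mass.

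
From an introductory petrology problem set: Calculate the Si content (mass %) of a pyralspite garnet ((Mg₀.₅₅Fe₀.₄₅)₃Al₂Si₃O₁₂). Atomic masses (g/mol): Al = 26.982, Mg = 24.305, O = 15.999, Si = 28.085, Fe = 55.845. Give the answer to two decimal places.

Formula mass = 1.65×24.305 + 1.35×55.845 + 2×26.982 + 3×28.085 + 12×15.999 = 445.701 g/mol, of which 84.255 g is Si.
So Si makes up 84.255/445.701 = 0.1890 of the mass, i.e. 18.90%.

18.90 mass %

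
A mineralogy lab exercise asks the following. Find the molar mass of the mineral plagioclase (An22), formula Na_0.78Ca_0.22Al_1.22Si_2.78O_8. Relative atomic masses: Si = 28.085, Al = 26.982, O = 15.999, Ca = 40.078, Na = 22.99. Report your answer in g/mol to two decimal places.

265.74 g/mol

M = 0.78(22.99) + 0.22(40.078) + 1.22(26.982) + 2.78(28.085) + 8(15.999)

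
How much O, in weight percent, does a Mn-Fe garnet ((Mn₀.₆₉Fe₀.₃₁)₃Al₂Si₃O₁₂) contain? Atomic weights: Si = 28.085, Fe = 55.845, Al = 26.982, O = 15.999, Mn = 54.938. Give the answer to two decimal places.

Molar mass of (Mn₀.₆₉Fe₀.₃₁)₃Al₂Si₃O₁₂: 2.07*54.938 + 0.93*55.845 + 2*26.982 + 3*28.085 + 12*15.999 = 495.865 g/mol.
Mass of O per formula unit: 12 × 15.999 = 191.988 g.
Weight fraction O = 191.988 / 495.865 = 0.3872.

38.72 weight percent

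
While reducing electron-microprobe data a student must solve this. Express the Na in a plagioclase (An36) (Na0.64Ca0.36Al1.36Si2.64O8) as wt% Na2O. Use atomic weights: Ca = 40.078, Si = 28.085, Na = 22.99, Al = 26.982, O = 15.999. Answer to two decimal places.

7.40 wt%

Molar mass of Na0.64Ca0.36Al1.36Si2.64O8 = 0.64*22.99 + 0.36*40.078 + 1.36*26.982 + 2.64*28.085 + 8*15.999 = 267.974 g/mol.
Each formula unit contains 0.64 Na, equivalent to 0.64/2 = 0.3200 mol Na2O.
M(Na2O) = 2×22.99 + 1×15.999 = 61.979 g/mol.
Mass of Na2O per formula unit = 0.3200 × 61.979 = 19.833 g.
Na2O wt% = 19.833 / 267.974 × 100 = 7.40%.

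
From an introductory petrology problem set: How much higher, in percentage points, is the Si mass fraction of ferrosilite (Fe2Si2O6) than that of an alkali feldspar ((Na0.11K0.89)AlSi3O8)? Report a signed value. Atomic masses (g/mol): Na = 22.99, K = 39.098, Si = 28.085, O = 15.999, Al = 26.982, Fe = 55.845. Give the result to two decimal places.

-9.18 percentage points

M(Fe2Si2O6) = 263.854 g/mol, so wt% Si = 56.170/263.854 × 100 = 21.29%.
M((Na0.11K0.89)AlSi3O8) = 276.555 g/mol, so wt% Si = 84.255/276.555 × 100 = 30.47%.
21.29 − 30.47 = -9.18 pp.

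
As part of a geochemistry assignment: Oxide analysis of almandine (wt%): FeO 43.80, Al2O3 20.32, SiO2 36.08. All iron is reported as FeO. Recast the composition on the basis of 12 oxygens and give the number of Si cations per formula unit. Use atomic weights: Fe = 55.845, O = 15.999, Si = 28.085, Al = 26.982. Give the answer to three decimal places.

2.992 Si apfu

43.80 wt% FeO ÷ 71.844 g/mol = 0.60965 mol, giving 0.60965 Fe and 0.60965 O.
20.32 wt% Al2O3 ÷ 101.961 g/mol = 0.19929 mol, giving 0.39858 Al and 0.59787 O.
36.08 wt% SiO2 ÷ 60.083 g/mol = 0.60050 mol, giving 0.60050 Si and 1.20100 O.
Oxygen sums to 2.40852; scaling by 12/2.40852 = 4.98231 puts the formula on 12 O.
Si: 0.60050 × 4.98231 = 2.992 atoms per formula unit.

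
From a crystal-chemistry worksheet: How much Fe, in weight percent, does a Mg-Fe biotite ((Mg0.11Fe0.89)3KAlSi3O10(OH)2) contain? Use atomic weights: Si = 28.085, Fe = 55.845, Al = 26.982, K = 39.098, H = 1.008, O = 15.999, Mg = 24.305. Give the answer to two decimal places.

29.73 weight percent

Formula mass = 0.33·24.305 + 2.67·55.845 + 1·39.098 + 1·26.982 + 3·28.085 + 12·15.999 + 2·1.008 = 501.466 g/mol, of which 149.106 g is Fe.
So Fe makes up 149.106/501.466 = 0.2973 of the mass, i.e. 29.73%.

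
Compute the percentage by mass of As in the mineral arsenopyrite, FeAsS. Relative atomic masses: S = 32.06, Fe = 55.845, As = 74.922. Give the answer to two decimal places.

46.01 wt%

Molar mass of FeAsS: 1·55.845 + 1·74.922 + 1·32.06 = 162.827 g/mol.
Mass of As per formula unit: 1 × 74.922 = 74.922 g.
Weight fraction As = 74.922 / 162.827 = 0.4601.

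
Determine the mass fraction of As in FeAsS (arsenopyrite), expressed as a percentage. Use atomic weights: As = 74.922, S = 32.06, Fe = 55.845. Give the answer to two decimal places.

Formula mass = 1·55.845 + 1·74.922 + 1·32.06 = 162.827 g/mol, of which 74.922 g is As.
So As makes up 74.922/162.827 = 0.4601 of the mass, i.e. 46.01%.

46.01 mass %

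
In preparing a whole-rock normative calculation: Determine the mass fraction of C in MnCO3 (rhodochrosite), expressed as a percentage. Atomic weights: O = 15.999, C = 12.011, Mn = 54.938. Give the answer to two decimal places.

10.45 mass %

M(MnCO3) = 114.946 g/mol.
C contributes 1 × 12.011 = 12.011 g per mole.
12.011/114.946 = 0.1045 → 10.45%.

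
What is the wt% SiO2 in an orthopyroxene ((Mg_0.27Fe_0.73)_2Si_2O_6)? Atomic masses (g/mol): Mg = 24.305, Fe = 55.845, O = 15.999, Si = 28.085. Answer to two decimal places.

48.69 wt%

Formula mass = 246.822 g/mol.
2 Si → 2.0000 mol SiO2 per formula unit; M(SiO2) = 60.083, so SiO2 mass = 120.166 g.
120.166/246.822 × 100 = 48.69 wt%.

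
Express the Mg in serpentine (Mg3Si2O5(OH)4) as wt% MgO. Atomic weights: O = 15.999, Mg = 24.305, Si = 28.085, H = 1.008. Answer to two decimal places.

Molar mass of Mg3Si2O5(OH)4 = 3×24.305 + 2×28.085 + 9×15.999 + 4×1.008 = 277.108 g/mol.
Each formula unit contains 3 Mg, equivalent to 3/1 = 3.0000 mol MgO.
M(MgO) = 1×24.305 + 1×15.999 = 40.304 g/mol.
Mass of MgO per formula unit = 3.0000 × 40.304 = 120.912 g.
MgO wt% = 120.912 / 277.108 × 100 = 43.63%.

43.63 wt%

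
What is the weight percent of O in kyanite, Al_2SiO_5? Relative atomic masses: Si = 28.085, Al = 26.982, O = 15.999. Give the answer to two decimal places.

49.37 mass %

Formula mass = 2*26.982 + 1*28.085 + 5*15.999 = 162.044 g/mol, of which 79.995 g is O.
So O makes up 79.995/162.044 = 0.4937 of the mass, i.e. 49.37%.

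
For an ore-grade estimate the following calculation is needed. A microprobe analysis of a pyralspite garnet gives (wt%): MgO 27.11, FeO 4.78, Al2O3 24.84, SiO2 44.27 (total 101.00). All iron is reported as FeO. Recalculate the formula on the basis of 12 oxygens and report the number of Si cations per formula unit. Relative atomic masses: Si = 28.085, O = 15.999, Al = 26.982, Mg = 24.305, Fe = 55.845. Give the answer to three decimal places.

3.004 Si apfu

MgO (M=40.304): mol = 0.67264; Mg = 0.67264, O = 0.67264.
FeO (M=71.844): mol = 0.06653; Fe = 0.06653, O = 0.06653.
Al2O3 (M=101.961): mol = 0.24362; Al = 0.48724, O = 0.73086.
SiO2 (M=60.083): mol = 0.73681; Si = 0.73681, O = 1.47362.
ΣO = 2.94365; factor = 12/ΣO = 4.07657.
Si apfu = 0.73681 × 4.07657 = 3.004.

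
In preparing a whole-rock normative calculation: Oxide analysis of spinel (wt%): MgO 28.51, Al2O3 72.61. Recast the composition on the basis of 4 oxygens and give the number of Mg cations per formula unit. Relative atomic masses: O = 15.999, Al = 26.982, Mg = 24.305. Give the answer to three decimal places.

28.51 wt% MgO ÷ 40.304 g/mol = 0.70737 mol, giving 0.70737 Mg and 0.70737 O.
72.61 wt% Al2O3 ÷ 101.961 g/mol = 0.71214 mol, giving 1.42428 Al and 2.13642 O.
Oxygen sums to 2.84379; scaling by 4/2.84379 = 1.40657 puts the formula on 4 O.
Mg: 0.70737 × 1.40657 = 0.995 atoms per formula unit.

0.995 Mg apfu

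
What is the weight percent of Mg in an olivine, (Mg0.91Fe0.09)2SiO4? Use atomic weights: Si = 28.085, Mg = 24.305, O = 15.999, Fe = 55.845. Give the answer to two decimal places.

30.22 mass %

Molar mass of (Mg0.91Fe0.09)2SiO4: 1.82*24.305 + 0.18*55.845 + 1*28.085 + 4*15.999 = 146.368 g/mol.
Mass of Mg per formula unit: 1.82 × 24.305 = 44.235 g.
Weight fraction Mg = 44.235 / 146.368 = 0.3022.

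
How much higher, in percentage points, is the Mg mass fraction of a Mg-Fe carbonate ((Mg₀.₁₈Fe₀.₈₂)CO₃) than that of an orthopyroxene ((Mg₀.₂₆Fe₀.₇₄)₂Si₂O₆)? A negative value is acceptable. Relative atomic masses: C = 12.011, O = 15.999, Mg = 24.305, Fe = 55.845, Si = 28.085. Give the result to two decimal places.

M((Mg₀.₁₈Fe₀.₈₂)CO₃) = 110.176 g/mol, so wt% Mg = 4.375/110.176 × 100 = 3.97%.
M((Mg₀.₂₆Fe₀.₇₄)₂Si₂O₆) = 247.453 g/mol, so wt% Mg = 12.639/247.453 × 100 = 5.11%.
3.97 − 5.11 = -1.14 pp.

-1.14 percentage points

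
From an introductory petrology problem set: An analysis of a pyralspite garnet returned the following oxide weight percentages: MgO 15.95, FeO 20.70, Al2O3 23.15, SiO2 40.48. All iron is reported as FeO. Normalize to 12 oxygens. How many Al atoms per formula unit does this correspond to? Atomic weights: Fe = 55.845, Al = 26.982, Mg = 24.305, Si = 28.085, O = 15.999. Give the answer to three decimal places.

MgO: 15.95/40.304 = 0.39574 mol → 0.39574 mol Mg, 0.39574 mol O.
FeO: 20.70/71.844 = 0.28812 mol → 0.28812 mol Fe, 0.28812 mol O.
Al2O3: 23.15/101.961 = 0.22705 mol → 0.45410 mol Al, 0.68115 mol O.
SiO2: 40.48/60.083 = 0.67373 mol → 0.67373 mol Si, 1.34746 mol O.
Total oxygen = 2.71247 mol. Normalization factor = 12/2.71247 = 4.42401.
Al per 12 O = 0.45410 × 4.42401 = 2.009.

2.009 Al apfu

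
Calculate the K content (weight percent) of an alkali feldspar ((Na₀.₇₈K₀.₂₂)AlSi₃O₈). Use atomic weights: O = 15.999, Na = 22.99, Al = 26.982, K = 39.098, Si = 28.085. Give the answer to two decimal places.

3.24 weight percent

M((Na₀.₇₈K₀.₂₂)AlSi₃O₈) = 265.763 g/mol.
K contributes 0.22 × 39.098 = 8.602 g per mole.
8.602/265.763 = 0.0324 → 3.24%.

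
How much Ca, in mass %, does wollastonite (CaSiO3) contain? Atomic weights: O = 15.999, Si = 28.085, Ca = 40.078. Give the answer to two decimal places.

M(CaSiO3) = 116.160 g/mol.
Ca contributes 1 × 40.078 = 40.078 g per mole.
40.078/116.160 = 0.3450 → 34.50%.

34.50 mass %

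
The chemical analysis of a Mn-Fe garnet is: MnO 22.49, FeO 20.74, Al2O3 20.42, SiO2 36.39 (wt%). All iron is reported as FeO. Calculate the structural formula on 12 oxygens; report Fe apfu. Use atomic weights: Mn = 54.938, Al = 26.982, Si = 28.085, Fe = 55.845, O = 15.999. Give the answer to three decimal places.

22.49 wt% MnO ÷ 70.937 g/mol = 0.31704 mol, giving 0.31704 Mn and 0.31704 O.
20.74 wt% FeO ÷ 71.844 g/mol = 0.28868 mol, giving 0.28868 Fe and 0.28868 O.
20.42 wt% Al2O3 ÷ 101.961 g/mol = 0.20027 mol, giving 0.40054 Al and 0.60081 O.
36.39 wt% SiO2 ÷ 60.083 g/mol = 0.60566 mol, giving 0.60566 Si and 1.21132 O.
Oxygen sums to 2.41785; scaling by 12/2.41785 = 4.96309 puts the formula on 12 O.
Fe: 0.28868 × 4.96309 = 1.433 atoms per formula unit.

1.433 Fe apfu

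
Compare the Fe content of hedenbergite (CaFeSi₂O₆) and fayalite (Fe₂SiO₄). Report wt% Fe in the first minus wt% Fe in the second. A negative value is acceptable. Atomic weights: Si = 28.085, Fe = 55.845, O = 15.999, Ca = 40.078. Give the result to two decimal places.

-32.30 percentage points

M(CaFeSi₂O₆) = 248.087 g/mol, so wt% Fe = 55.845/248.087 × 100 = 22.51%.
M(Fe₂SiO₄) = 203.771 g/mol, so wt% Fe = 111.690/203.771 × 100 = 54.81%.
22.51 − 54.81 = -32.30 pp.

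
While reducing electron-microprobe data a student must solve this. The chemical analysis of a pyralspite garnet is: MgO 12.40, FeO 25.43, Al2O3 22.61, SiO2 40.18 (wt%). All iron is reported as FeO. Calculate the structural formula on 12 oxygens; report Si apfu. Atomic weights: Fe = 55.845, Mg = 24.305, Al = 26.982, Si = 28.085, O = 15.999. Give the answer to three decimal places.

3.012 Si apfu

12.40 wt% MgO ÷ 40.304 g/mol = 0.30766 mol, giving 0.30766 Mg and 0.30766 O.
25.43 wt% FeO ÷ 71.844 g/mol = 0.35396 mol, giving 0.35396 Fe and 0.35396 O.
22.61 wt% Al2O3 ÷ 101.961 g/mol = 0.22175 mol, giving 0.44350 Al and 0.66525 O.
40.18 wt% SiO2 ÷ 60.083 g/mol = 0.66874 mol, giving 0.66874 Si and 1.33748 O.
Oxygen sums to 2.66435; scaling by 12/2.66435 = 4.50391 puts the formula on 12 O.
Si: 0.66874 × 4.50391 = 3.012 atoms per formula unit.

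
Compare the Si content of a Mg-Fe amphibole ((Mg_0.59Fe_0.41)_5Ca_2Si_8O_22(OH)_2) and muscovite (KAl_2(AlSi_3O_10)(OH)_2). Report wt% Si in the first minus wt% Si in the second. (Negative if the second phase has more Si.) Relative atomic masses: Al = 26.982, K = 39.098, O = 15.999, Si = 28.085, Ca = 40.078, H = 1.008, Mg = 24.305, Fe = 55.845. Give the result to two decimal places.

First mineral: 224.680 g Si in 877.010 g formula = 25.62 wt% Si.
Second mineral: 84.255 g Si in 398.303 g formula = 21.15 wt% Si.
25.62% − 21.15% gives a difference of 4.47 percentage points.

4.47 percentage points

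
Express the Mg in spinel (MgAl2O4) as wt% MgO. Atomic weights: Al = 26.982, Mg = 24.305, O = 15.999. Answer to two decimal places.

28.33 wt%

M(MgAl2O4) = 142.265 g/mol; M(MgO) = 40.304 g/mol.
Moles MgO per formula unit = 1 Mg ÷ 1 = 1.0000.
MgO fraction = (1.0000 × 40.304) / 142.265 = 40.304/142.265 = 0.2833.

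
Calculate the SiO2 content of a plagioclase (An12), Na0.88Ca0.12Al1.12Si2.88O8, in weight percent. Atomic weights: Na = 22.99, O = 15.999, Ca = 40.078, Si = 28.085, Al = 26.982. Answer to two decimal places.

M(Na0.88Ca0.12Al1.12Si2.88O8) = 264.137 g/mol; M(SiO2) = 60.083 g/mol.
Moles SiO2 per formula unit = 2.88 Si ÷ 1 = 2.8800.
SiO2 fraction = (2.8800 × 60.083) / 264.137 = 173.039/264.137 = 0.6551.

65.51 wt%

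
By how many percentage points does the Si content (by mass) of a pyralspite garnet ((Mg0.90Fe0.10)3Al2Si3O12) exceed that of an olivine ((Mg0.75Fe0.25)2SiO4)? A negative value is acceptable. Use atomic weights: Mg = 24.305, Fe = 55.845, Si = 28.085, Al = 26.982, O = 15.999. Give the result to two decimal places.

M((Mg0.90Fe0.10)3Al2Si3O12) = 412.584 g/mol, so wt% Si = 84.255/412.584 × 100 = 20.42%.
M((Mg0.75Fe0.25)2SiO4) = 156.461 g/mol, so wt% Si = 28.085/156.461 × 100 = 17.95%.
20.42 − 17.95 = 2.47 pp.

2.47 percentage points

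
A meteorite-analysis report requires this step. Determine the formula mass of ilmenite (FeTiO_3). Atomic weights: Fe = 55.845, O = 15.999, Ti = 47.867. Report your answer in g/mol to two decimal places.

151.71 g/mol

Fe: 1 × 55.845 = 55.8450
Ti: 1 × 47.867 = 47.8670
O: 3 × 15.999 = 47.9970
Summing the contributions gives the formula mass.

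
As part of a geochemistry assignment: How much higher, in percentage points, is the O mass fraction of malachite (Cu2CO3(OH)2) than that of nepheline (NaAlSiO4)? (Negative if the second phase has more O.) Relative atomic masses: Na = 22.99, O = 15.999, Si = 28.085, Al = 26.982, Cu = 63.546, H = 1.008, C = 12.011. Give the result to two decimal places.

-8.87 percentage points

O in Cu2CO3(OH)2: molar mass 221.114 g/mol; 5×15.999 = 79.995 g → 36.18 wt%.
O in NaAlSiO4: molar mass 142.053 g/mol; 4×15.999 = 63.996 g → 45.05 wt%.
Difference = 36.18 − 45.05 = -8.87 percentage points.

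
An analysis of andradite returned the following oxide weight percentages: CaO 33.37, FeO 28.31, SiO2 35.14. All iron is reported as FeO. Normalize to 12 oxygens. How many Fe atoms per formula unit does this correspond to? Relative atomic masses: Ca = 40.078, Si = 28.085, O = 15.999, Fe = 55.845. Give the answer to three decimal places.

33.37 wt% CaO ÷ 56.077 g/mol = 0.59507 mol, giving 0.59507 Ca and 0.59507 O.
28.31 wt% FeO ÷ 71.844 g/mol = 0.39405 mol, giving 0.39405 Fe and 0.39405 O.
35.14 wt% SiO2 ÷ 60.083 g/mol = 0.58486 mol, giving 0.58486 Si and 1.16972 O.
Oxygen sums to 2.15884; scaling by 12/2.15884 = 5.55854 puts the formula on 12 O.
Fe: 0.39405 × 5.55854 = 2.190 atoms per formula unit.

2.190 Fe apfu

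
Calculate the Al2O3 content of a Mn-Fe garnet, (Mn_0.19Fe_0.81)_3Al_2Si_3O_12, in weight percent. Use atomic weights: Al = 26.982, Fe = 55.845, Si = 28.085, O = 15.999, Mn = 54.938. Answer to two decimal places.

M((Mn_0.19Fe_0.81)_3Al_2Si_3O_12) = 497.225 g/mol; M(Al2O3) = 101.961 g/mol.
Moles Al2O3 per formula unit = 2 Al ÷ 2 = 1.0000.
Al2O3 fraction = (1.0000 × 101.961) / 497.225 = 101.961/497.225 = 0.2051.

20.51 wt%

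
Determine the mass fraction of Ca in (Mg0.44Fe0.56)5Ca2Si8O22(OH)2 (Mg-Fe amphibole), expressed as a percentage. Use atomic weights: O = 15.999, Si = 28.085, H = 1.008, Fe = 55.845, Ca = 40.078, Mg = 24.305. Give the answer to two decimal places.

8.90 mass %

Formula mass = 2.20·24.305 + 2.80·55.845 + 2·40.078 + 8·28.085 + 24·15.999 + 2·1.008 = 900.665 g/mol, of which 80.156 g is Ca.
So Ca makes up 80.156/900.665 = 0.0890 of the mass, i.e. 8.90%.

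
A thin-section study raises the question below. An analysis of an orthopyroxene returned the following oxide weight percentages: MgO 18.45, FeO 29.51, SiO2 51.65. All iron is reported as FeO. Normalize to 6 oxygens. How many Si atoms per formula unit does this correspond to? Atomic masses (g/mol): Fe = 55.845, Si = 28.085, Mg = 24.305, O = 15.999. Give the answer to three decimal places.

1.993 Si apfu

MgO: 18.45/40.304 = 0.45777 mol → 0.45777 mol Mg, 0.45777 mol O.
FeO: 29.51/71.844 = 0.41075 mol → 0.41075 mol Fe, 0.41075 mol O.
SiO2: 51.65/60.083 = 0.85964 mol → 0.85964 mol Si, 1.71928 mol O.
Total oxygen = 2.58780 mol. Normalization factor = 6/2.58780 = 2.31857.
Si per 6 O = 0.85964 × 2.31857 = 1.993.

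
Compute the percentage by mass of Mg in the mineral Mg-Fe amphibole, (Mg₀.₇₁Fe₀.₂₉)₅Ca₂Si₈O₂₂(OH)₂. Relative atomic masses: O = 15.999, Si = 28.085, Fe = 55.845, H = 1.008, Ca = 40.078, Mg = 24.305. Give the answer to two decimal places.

M((Mg₀.₇₁Fe₀.₂₉)₅Ca₂Si₈O₂₂(OH)₂) = 858.086 g/mol.
Mg contributes 3.55 × 24.305 = 86.283 g per mole.
86.283/858.086 = 0.1006 → 10.06%.

10.06 mass %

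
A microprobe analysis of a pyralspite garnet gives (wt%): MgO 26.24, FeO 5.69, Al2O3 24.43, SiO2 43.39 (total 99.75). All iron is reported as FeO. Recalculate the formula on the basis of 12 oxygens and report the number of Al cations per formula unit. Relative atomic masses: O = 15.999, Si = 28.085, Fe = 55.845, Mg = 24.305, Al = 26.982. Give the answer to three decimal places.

MgO (M=40.304): mol = 0.65105; Mg = 0.65105, O = 0.65105.
FeO (M=71.844): mol = 0.07920; Fe = 0.07920, O = 0.07920.
Al2O3 (M=101.961): mol = 0.23960; Al = 0.47920, O = 0.71880.
SiO2 (M=60.083): mol = 0.72217; Si = 0.72217, O = 1.44434.
ΣO = 2.89339; factor = 12/ΣO = 4.14738.
Al apfu = 0.47920 × 4.14738 = 1.987.

1.987 Al apfu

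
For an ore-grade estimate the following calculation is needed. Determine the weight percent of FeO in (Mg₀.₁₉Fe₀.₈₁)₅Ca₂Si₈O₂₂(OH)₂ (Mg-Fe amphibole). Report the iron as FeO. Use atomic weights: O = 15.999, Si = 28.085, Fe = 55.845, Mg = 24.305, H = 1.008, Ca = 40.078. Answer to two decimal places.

30.95 wt%

Formula mass = 940.090 g/mol.
4.05 Fe → 4.0500 mol FeO per formula unit; M(FeO) = 71.844, so FeO mass = 290.968 g.
290.968/940.090 × 100 = 30.95 wt%.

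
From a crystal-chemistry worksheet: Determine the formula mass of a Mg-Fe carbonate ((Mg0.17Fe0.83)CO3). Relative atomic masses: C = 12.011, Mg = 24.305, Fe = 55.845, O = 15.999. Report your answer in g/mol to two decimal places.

The formula mass is the sum 0.17×24.305 + 0.83×55.845 + 1×12.011 + 3×15.999.

110.49 g/mol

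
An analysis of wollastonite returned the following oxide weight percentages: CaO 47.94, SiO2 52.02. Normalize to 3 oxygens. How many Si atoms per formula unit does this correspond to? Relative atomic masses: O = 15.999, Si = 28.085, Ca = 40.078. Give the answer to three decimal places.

1.004 Si apfu

47.94 wt% CaO ÷ 56.077 g/mol = 0.85490 mol, giving 0.85490 Ca and 0.85490 O.
52.02 wt% SiO2 ÷ 60.083 g/mol = 0.86580 mol, giving 0.86580 Si and 1.73160 O.
Oxygen sums to 2.58650; scaling by 3/2.58650 = 1.15987 puts the formula on 3 O.
Si: 0.86580 × 1.15987 = 1.004 atoms per formula unit.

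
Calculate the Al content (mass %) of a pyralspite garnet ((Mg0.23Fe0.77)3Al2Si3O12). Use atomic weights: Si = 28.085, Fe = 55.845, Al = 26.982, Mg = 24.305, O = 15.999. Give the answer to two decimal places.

11.34 mass %

Molar mass of (Mg0.23Fe0.77)3Al2Si3O12: 0.69×24.305 + 2.31×55.845 + 2×26.982 + 3×28.085 + 12×15.999 = 475.979 g/mol.
Mass of Al per formula unit: 2 × 26.982 = 53.964 g.
Weight fraction Al = 53.964 / 475.979 = 0.1134.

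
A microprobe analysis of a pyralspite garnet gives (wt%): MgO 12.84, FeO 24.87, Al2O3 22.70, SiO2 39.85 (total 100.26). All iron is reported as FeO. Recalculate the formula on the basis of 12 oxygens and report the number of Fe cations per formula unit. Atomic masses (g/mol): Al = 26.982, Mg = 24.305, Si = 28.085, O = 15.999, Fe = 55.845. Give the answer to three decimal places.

1.562 Fe apfu

12.84 wt% MgO ÷ 40.304 g/mol = 0.31858 mol, giving 0.31858 Mg and 0.31858 O.
24.87 wt% FeO ÷ 71.844 g/mol = 0.34617 mol, giving 0.34617 Fe and 0.34617 O.
22.70 wt% Al2O3 ÷ 101.961 g/mol = 0.22263 mol, giving 0.44526 Al and 0.66789 O.
39.85 wt% SiO2 ÷ 60.083 g/mol = 0.66325 mol, giving 0.66325 Si and 1.32650 O.
Oxygen sums to 2.65914; scaling by 12/2.65914 = 4.51274 puts the formula on 12 O.
Fe: 0.34617 × 4.51274 = 1.562 atoms per formula unit.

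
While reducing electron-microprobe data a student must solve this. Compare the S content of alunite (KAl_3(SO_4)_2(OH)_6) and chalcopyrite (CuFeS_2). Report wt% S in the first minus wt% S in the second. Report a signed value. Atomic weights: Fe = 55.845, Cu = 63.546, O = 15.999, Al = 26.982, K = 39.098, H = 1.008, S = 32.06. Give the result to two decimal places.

First mineral: 64.120 g S in 414.198 g formula = 15.48 wt% S.
Second mineral: 64.120 g S in 183.511 g formula = 34.94 wt% S.
15.48% − 34.94% gives a difference of -19.46 percentage points.

-19.46 percentage points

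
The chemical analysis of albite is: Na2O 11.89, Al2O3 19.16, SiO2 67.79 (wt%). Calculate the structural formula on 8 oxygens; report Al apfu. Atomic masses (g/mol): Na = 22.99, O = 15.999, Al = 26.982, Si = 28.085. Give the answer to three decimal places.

0.998 Al apfu

11.89 wt% Na2O ÷ 61.979 g/mol = 0.19184 mol, giving 0.38368 Na and 0.19184 O.
19.16 wt% Al2O3 ÷ 101.961 g/mol = 0.18791 mol, giving 0.37582 Al and 0.56373 O.
67.79 wt% SiO2 ÷ 60.083 g/mol = 1.12827 mol, giving 1.12827 Si and 2.25654 O.
Oxygen sums to 3.01211; scaling by 8/3.01211 = 2.65595 puts the formula on 8 O.
Al: 0.37582 × 2.65595 = 0.998 atoms per formula unit.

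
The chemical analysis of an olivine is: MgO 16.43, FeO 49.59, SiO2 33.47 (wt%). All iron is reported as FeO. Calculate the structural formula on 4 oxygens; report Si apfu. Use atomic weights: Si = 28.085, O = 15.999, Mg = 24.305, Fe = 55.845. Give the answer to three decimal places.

1.007 Si apfu

16.43 wt% MgO ÷ 40.304 g/mol = 0.40765 mol, giving 0.40765 Mg and 0.40765 O.
49.59 wt% FeO ÷ 71.844 g/mol = 0.69025 mol, giving 0.69025 Fe and 0.69025 O.
33.47 wt% SiO2 ÷ 60.083 g/mol = 0.55706 mol, giving 0.55706 Si and 1.11412 O.
Oxygen sums to 2.21202; scaling by 4/2.21202 = 1.80830 puts the formula on 4 O.
Si: 0.55706 × 1.80830 = 1.007 atoms per formula unit.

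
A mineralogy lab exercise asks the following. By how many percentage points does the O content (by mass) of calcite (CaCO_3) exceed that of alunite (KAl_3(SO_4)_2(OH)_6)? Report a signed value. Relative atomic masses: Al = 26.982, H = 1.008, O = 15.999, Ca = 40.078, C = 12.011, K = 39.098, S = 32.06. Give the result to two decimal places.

M(CaCO_3) = 100.086 g/mol, so wt% O = 47.997/100.086 × 100 = 47.96%.
M(KAl_3(SO_4)_2(OH)_6) = 414.198 g/mol, so wt% O = 223.986/414.198 × 100 = 54.08%.
47.96 − 54.08 = -6.12 pp.

-6.12 percentage points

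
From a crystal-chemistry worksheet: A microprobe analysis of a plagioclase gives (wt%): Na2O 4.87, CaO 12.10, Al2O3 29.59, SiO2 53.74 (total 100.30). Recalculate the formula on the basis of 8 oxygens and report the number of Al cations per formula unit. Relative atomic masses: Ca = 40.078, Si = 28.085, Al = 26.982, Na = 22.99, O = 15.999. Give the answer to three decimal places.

1.572 Al apfu

4.87 wt% Na2O ÷ 61.979 g/mol = 0.07858 mol, giving 0.15716 Na and 0.07858 O.
12.10 wt% CaO ÷ 56.077 g/mol = 0.21577 mol, giving 0.21577 Ca and 0.21577 O.
29.59 wt% Al2O3 ÷ 101.961 g/mol = 0.29021 mol, giving 0.58042 Al and 0.87063 O.
53.74 wt% SiO2 ÷ 60.083 g/mol = 0.89443 mol, giving 0.89443 Si and 1.78886 O.
Oxygen sums to 2.95384; scaling by 8/2.95384 = 2.70834 puts the formula on 8 O.
Al: 0.58042 × 2.70834 = 1.572 atoms per formula unit.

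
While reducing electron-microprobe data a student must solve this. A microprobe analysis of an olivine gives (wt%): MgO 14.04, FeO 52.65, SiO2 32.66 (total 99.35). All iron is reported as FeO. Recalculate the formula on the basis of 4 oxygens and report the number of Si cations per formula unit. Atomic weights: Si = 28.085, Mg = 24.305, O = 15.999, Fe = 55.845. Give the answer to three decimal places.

1.003 Si apfu

14.04 wt% MgO ÷ 40.304 g/mol = 0.34835 mol, giving 0.34835 Mg and 0.34835 O.
52.65 wt% FeO ÷ 71.844 g/mol = 0.73284 mol, giving 0.73284 Fe and 0.73284 O.
32.66 wt% SiO2 ÷ 60.083 g/mol = 0.54358 mol, giving 0.54358 Si and 1.08716 O.
Oxygen sums to 2.16835; scaling by 4/2.16835 = 1.84472 puts the formula on 4 O.
Si: 0.54358 × 1.84472 = 1.003 atoms per formula unit.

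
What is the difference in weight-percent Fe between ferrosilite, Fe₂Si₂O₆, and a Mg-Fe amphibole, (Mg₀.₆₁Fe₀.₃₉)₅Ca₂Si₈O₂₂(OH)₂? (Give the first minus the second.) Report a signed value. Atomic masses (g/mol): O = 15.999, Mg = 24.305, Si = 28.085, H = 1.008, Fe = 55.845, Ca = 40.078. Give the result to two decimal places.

M(Fe₂Si₂O₆) = 263.854 g/mol, so wt% Fe = 111.690/263.854 × 100 = 42.33%.
M((Mg₀.₆₁Fe₀.₃₉)₅Ca₂Si₈O₂₂(OH)₂) = 873.856 g/mol, so wt% Fe = 108.898/873.856 × 100 = 12.46%.
42.33 − 12.46 = 29.87 pp.

29.87 percentage points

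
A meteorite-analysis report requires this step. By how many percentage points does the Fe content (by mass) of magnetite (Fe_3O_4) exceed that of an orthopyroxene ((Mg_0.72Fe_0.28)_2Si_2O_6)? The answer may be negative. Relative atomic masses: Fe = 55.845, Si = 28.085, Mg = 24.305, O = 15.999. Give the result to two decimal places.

58.04 percentage points

Fe in Fe_3O_4: molar mass 231.531 g/mol; 3×55.845 = 167.535 g → 72.36 wt%.
Fe in (Mg_0.72Fe_0.28)_2Si_2O_6: molar mass 218.436 g/mol; 0.56×55.845 = 31.273 g → 14.32 wt%.
Difference = 72.36 − 14.32 = 58.04 percentage points.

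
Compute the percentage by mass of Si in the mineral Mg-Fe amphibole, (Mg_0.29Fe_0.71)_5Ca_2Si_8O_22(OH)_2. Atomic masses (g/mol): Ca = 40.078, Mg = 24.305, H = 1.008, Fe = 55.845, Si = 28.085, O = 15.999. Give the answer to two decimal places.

M((Mg_0.29Fe_0.71)_5Ca_2Si_8O_22(OH)_2) = 924.320 g/mol.
Si contributes 8 × 28.085 = 224.680 g per mole.
224.680/924.320 = 0.2431 → 24.31%.

24.31 weight percent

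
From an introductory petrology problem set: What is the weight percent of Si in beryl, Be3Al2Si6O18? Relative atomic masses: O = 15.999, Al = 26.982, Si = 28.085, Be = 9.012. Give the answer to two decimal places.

31.35 mass %

M(Be3Al2Si6O18) = 537.492 g/mol.
Si contributes 6 × 28.085 = 168.510 g per mole.
168.510/537.492 = 0.3135 → 31.35%.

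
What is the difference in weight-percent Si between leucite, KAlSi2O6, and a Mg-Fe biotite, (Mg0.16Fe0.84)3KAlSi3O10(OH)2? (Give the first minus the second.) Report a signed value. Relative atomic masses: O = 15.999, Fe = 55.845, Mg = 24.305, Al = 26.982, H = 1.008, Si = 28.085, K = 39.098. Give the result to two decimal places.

8.78 percentage points

First mineral: 56.170 g Si in 218.244 g formula = 25.74 wt% Si.
Second mineral: 84.255 g Si in 496.735 g formula = 16.96 wt% Si.
25.74% − 16.96% gives a difference of 8.78 percentage points.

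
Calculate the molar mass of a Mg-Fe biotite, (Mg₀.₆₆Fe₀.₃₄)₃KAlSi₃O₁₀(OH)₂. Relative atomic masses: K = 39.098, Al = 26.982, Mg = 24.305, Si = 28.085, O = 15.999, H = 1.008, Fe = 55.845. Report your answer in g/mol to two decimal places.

449.42 g/mol

The formula mass is the sum 1.98(24.305) + 1.02(55.845) + 1(39.098) + 1(26.982) + 3(28.085) + 12(15.999) + 2(1.008).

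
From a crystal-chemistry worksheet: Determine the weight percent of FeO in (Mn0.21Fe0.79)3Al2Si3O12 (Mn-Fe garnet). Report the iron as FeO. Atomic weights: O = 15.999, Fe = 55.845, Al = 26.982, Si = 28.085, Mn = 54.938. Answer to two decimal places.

M((Mn0.21Fe0.79)3Al2Si3O12) = 497.171 g/mol; M(FeO) = 71.844 g/mol.
Moles FeO per formula unit = 2.37 Fe ÷ 1 = 2.3700.
FeO fraction = (2.3700 × 71.844) / 497.171 = 170.270/497.171 = 0.3425.

34.25 wt%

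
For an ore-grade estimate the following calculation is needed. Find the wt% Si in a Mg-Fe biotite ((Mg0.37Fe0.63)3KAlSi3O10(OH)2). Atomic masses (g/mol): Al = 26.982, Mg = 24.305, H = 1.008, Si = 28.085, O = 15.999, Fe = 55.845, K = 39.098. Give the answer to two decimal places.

17.67 weight percent

Molar mass of (Mg0.37Fe0.63)3KAlSi3O10(OH)2: 1.11·24.305 + 1.89·55.845 + 1·39.098 + 1·26.982 + 3·28.085 + 12·15.999 + 2·1.008 = 476.865 g/mol.
Mass of Si per formula unit: 3 × 28.085 = 84.255 g.
Weight fraction Si = 84.255 / 476.865 = 0.1767.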